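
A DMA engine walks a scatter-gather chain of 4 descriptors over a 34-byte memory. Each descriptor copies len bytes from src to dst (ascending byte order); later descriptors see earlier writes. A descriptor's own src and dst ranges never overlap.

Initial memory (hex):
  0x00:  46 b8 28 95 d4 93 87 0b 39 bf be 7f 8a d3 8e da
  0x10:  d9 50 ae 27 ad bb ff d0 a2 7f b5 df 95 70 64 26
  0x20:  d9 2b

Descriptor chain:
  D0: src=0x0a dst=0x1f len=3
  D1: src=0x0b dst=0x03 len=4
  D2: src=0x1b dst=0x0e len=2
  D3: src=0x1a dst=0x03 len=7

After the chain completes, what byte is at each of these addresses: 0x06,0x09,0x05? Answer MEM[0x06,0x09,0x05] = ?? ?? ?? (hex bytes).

MEM[0x06,0x09,0x05] = 70 7f 95

[0] 0x0a->0x1f len=3 : be 7f 8a
[1] 0x0b->0x03 len=4 : 7f 8a d3 8e
[2] 0x1b->0x0e len=2 : df 95
[3] 0x1a->0x03 len=7 : b5 df 95 70 64 be 7f
query mem[0x06]=0x70, mem[0x09]=0x7f, mem[0x05]=0x95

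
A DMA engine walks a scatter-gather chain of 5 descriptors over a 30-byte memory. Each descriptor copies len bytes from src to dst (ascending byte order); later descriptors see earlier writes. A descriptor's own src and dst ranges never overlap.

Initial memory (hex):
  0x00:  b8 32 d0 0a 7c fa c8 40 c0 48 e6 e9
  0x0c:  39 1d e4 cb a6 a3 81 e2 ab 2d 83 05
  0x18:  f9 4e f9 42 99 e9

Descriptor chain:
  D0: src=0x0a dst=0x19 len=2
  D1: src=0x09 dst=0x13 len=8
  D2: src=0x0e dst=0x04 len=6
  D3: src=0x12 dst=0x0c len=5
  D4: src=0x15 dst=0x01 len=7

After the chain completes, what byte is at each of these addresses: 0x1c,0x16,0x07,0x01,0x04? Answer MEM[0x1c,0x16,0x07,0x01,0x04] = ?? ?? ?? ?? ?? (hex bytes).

D0: mem[0x19..0x1a] <- [e6 e9]
D1: mem[0x13..0x1a] <- [48 e6 e9 39 1d e4 cb a6]
D2: mem[0x04..0x09] <- [e4 cb a6 a3 81 48]
D3: mem[0x0c..0x10] <- [81 48 e6 e9 39]
D4: mem[0x01..0x07] <- [e9 39 1d e4 cb a6 42]
query mem[0x1c]=0x99, mem[0x16]=0x39, mem[0x07]=0x42, mem[0x01]=0xe9, mem[0x04]=0xe4

MEM[0x1c,0x16,0x07,0x01,0x04] = 99 39 42 e9 e4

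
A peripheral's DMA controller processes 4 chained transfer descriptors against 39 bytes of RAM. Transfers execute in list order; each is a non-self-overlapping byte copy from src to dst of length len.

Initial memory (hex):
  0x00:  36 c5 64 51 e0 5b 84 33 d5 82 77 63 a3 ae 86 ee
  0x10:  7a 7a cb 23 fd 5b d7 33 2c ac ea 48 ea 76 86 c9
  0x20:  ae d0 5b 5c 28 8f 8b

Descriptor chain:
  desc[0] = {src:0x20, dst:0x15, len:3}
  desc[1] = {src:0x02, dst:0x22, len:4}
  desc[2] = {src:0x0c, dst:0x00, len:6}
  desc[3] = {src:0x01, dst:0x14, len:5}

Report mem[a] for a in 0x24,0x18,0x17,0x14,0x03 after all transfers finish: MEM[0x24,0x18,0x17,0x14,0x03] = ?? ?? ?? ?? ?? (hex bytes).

MEM[0x24,0x18,0x17,0x14,0x03] = e0 7a 7a ae ee

#0 dst[0x15+3] := {0xae,0xd0,0x5b}
#1 dst[0x22+4] := {0x64,0x51,0xe0,0x5b}
#2 dst[0x00+6] := {0xa3,0xae,0x86,0xee,0x7a,0x7a}
#3 dst[0x14+5] := {0xae,0x86,0xee,0x7a,0x7a}
query mem[0x24]=0xe0, mem[0x18]=0x7a, mem[0x17]=0x7a, mem[0x14]=0xae, mem[0x03]=0xee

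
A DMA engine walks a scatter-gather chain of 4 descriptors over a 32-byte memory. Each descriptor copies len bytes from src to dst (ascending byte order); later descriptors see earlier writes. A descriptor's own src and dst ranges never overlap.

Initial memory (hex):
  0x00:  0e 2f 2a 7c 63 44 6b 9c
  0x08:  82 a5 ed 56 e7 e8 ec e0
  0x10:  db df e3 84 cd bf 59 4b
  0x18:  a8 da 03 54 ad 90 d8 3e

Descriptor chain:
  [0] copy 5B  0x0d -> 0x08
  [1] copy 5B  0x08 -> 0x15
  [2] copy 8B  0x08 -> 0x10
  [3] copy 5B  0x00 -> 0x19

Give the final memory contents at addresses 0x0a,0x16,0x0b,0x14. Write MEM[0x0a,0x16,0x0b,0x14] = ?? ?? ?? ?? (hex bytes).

MEM[0x0a,0x16,0x0b,0x14] = e0 ec db df

D0: mem[0x08..0x0c] <- [e8 ec e0 db df]
D1: mem[0x15..0x19] <- [e8 ec e0 db df]
D2: mem[0x10..0x17] <- [e8 ec e0 db df e8 ec e0]
D3: mem[0x19..0x1d] <- [0e 2f 2a 7c 63]
query mem[0x0a]=0xe0, mem[0x16]=0xec, mem[0x0b]=0xdb, mem[0x14]=0xdf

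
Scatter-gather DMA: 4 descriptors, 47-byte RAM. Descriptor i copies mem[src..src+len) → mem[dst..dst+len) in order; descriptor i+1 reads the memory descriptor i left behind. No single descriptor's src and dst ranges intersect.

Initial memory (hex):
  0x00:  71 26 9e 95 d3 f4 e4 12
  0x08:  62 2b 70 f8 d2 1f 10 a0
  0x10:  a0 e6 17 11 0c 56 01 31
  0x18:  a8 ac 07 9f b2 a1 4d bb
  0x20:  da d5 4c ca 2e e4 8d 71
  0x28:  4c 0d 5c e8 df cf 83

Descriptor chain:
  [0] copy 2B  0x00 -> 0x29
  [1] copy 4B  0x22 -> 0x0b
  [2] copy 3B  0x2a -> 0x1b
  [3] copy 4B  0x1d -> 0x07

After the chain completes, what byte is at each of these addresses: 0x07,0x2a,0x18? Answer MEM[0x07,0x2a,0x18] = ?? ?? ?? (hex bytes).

MEM[0x07,0x2a,0x18] = df 26 a8

#0 dst[0x29+2] := {0x71,0x26}
#1 dst[0x0b+4] := {0x4c,0xca,0x2e,0xe4}
#2 dst[0x1b+3] := {0x26,0xe8,0xdf}
#3 dst[0x07+4] := {0xdf,0x4d,0xbb,0xda}
query mem[0x07]=0xdf, mem[0x2a]=0x26, mem[0x18]=0xa8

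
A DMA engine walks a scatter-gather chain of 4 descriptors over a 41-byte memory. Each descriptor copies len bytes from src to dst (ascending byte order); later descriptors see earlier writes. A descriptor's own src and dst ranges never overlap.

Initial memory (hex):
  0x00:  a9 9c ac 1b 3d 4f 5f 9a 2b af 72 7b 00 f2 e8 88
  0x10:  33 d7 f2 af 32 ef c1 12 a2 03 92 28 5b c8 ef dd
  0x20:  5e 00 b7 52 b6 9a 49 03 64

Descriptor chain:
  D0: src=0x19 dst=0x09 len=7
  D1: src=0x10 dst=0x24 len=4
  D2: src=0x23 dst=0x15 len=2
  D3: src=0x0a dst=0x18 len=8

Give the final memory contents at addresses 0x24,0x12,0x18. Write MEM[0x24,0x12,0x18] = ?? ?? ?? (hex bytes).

MEM[0x24,0x12,0x18] = 33 f2 92

D0: mem[0x09..0x0f] <- [03 92 28 5b c8 ef dd]
D1: mem[0x24..0x27] <- [33 d7 f2 af]
D2: mem[0x15..0x16] <- [52 33]
D3: mem[0x18..0x1f] <- [92 28 5b c8 ef dd 33 d7]
query mem[0x24]=0x33, mem[0x12]=0xf2, mem[0x18]=0x92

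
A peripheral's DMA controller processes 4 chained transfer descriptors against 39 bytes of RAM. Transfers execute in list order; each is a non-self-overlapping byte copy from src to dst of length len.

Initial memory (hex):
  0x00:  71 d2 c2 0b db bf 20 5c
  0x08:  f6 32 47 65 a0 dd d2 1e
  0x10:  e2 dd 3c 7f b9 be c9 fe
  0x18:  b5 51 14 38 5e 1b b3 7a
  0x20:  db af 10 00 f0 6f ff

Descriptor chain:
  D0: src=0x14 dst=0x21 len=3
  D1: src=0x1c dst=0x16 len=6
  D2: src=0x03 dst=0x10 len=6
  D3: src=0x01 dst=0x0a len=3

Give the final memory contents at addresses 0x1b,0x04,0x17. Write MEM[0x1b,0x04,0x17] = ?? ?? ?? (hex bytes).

MEM[0x1b,0x04,0x17] = b9 db 1b

  after D0: wrote 3B at 0x21 = b9bec9
  after D1: wrote 6B at 0x16 = 5e1bb37adbb9
  after D2: wrote 6B at 0x10 = 0bdbbf205cf6
  after D3: wrote 3B at 0x0a = d2c20b
query mem[0x1b]=0xb9, mem[0x04]=0xdb, mem[0x17]=0x1b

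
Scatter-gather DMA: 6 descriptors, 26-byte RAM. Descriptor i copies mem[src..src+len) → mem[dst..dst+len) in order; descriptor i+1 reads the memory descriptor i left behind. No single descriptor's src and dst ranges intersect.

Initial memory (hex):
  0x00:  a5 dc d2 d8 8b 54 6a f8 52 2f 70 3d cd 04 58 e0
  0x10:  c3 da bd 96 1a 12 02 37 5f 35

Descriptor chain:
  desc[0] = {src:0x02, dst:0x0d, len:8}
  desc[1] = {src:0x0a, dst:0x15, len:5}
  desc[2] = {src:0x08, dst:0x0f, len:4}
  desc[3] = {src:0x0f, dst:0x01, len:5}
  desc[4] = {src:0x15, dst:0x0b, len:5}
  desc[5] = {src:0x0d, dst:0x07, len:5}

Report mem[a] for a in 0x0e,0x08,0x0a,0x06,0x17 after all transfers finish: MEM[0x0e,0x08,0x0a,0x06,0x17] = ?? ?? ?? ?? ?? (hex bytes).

MEM[0x0e,0x08,0x0a,0x06,0x17] = d2 d2 2f 6a cd

[0] 0x02->0x0d len=8 : d2 d8 8b 54 6a f8 52 2f
[1] 0x0a->0x15 len=5 : 70 3d cd d2 d8
[2] 0x08->0x0f len=4 : 52 2f 70 3d
[3] 0x0f->0x01 len=5 : 52 2f 70 3d 52
[4] 0x15->0x0b len=5 : 70 3d cd d2 d8
[5] 0x0d->0x07 len=5 : cd d2 d8 2f 70
query mem[0x0e]=0xd2, mem[0x08]=0xd2, mem[0x0a]=0x2f, mem[0x06]=0x6a, mem[0x17]=0xcd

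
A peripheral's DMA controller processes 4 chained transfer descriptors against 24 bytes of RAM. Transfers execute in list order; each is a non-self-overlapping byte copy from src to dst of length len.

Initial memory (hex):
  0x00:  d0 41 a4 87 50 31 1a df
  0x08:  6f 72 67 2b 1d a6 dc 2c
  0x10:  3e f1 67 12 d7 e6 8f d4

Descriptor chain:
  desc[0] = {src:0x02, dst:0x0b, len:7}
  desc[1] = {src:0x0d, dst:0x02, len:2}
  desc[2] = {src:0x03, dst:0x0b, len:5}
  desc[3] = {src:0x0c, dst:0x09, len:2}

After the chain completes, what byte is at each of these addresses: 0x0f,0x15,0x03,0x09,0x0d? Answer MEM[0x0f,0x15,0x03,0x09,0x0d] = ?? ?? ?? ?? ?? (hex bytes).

MEM[0x0f,0x15,0x03,0x09,0x0d] = df e6 31 50 31

#0 dst[0x0b+7] := {0xa4,0x87,0x50,0x31,0x1a,0xdf,0x6f}
#1 dst[0x02+2] := {0x50,0x31}
#2 dst[0x0b+5] := {0x31,0x50,0x31,0x1a,0xdf}
#3 dst[0x09+2] := {0x50,0x31}
query mem[0x0f]=0xdf, mem[0x15]=0xe6, mem[0x03]=0x31, mem[0x09]=0x50, mem[0x0d]=0x31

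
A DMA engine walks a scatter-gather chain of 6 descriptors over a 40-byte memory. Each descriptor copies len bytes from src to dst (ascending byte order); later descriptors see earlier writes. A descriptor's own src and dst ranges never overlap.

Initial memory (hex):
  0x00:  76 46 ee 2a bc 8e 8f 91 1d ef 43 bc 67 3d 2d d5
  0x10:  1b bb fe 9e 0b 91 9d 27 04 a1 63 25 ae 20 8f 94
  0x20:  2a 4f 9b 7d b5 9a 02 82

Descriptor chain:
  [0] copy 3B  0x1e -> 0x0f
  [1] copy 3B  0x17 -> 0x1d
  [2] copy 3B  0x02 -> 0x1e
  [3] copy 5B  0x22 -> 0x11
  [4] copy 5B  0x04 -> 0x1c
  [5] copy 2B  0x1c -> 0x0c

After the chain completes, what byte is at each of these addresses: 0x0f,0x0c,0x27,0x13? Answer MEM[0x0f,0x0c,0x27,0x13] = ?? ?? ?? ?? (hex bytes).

MEM[0x0f,0x0c,0x27,0x13] = 8f bc 82 b5

[0] 0x1e->0x0f len=3 : 8f 94 2a
[1] 0x17->0x1d len=3 : 27 04 a1
[2] 0x02->0x1e len=3 : ee 2a bc
[3] 0x22->0x11 len=5 : 9b 7d b5 9a 02
[4] 0x04->0x1c len=5 : bc 8e 8f 91 1d
[5] 0x1c->0x0c len=2 : bc 8e
query mem[0x0f]=0x8f, mem[0x0c]=0xbc, mem[0x27]=0x82, mem[0x13]=0xb5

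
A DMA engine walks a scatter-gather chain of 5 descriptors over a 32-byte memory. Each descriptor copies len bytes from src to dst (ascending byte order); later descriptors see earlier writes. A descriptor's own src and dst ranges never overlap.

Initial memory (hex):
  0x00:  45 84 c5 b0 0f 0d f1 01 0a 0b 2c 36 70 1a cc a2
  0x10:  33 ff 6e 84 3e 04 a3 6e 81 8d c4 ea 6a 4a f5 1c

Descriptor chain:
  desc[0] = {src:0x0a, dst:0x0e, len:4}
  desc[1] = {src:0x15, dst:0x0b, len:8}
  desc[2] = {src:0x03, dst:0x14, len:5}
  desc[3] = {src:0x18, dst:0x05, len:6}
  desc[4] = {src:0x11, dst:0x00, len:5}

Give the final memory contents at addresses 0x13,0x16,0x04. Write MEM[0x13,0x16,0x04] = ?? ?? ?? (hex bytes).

MEM[0x13,0x16,0x04] = 84 0d 0f

  after D0: wrote 4B at 0x0e = 2c36701a
  after D1: wrote 8B at 0x0b = 04a36e818dc4ea6a
  after D2: wrote 5B at 0x14 = b00f0df101
  after D3: wrote 6B at 0x05 = 018dc4ea6a4a
  after D4: wrote 5B at 0x00 = ea6a84b00f
query mem[0x13]=0x84, mem[0x16]=0x0d, mem[0x04]=0x0f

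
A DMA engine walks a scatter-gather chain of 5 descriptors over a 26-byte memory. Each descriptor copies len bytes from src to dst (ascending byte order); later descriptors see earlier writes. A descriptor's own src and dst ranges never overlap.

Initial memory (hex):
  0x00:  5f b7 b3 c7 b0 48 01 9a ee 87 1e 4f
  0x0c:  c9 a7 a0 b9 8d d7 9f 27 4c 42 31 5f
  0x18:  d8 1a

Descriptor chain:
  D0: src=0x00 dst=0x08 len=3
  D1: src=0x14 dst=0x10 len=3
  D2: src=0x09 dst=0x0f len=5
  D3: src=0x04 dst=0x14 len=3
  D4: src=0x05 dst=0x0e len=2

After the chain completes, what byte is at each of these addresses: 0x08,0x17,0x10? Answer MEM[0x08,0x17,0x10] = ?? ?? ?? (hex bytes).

MEM[0x08,0x17,0x10] = 5f 5f b3

#0 dst[0x08+3] := {0x5f,0xb7,0xb3}
#1 dst[0x10+3] := {0x4c,0x42,0x31}
#2 dst[0x0f+5] := {0xb7,0xb3,0x4f,0xc9,0xa7}
#3 dst[0x14+3] := {0xb0,0x48,0x01}
#4 dst[0x0e+2] := {0x48,0x01}
query mem[0x08]=0x5f, mem[0x17]=0x5f, mem[0x10]=0xb3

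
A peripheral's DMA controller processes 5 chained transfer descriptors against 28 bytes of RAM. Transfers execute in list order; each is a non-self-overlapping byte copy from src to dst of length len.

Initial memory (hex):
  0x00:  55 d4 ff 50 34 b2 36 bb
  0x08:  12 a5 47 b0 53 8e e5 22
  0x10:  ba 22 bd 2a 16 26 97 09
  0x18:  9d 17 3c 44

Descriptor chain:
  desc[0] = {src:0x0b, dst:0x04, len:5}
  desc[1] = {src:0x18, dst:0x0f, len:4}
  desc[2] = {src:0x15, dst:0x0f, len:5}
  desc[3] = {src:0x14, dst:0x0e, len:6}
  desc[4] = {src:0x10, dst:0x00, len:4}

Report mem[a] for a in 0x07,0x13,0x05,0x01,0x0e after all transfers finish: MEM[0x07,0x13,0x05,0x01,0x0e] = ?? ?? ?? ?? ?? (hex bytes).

D0: mem[0x04..0x08] <- [b0 53 8e e5 22]
D1: mem[0x0f..0x12] <- [9d 17 3c 44]
D2: mem[0x0f..0x13] <- [26 97 09 9d 17]
D3: mem[0x0e..0x13] <- [16 26 97 09 9d 17]
D4: mem[0x00..0x03] <- [97 09 9d 17]
query mem[0x07]=0xe5, mem[0x13]=0x17, mem[0x05]=0x53, mem[0x01]=0x09, mem[0x0e]=0x16

MEM[0x07,0x13,0x05,0x01,0x0e] = e5 17 53 09 16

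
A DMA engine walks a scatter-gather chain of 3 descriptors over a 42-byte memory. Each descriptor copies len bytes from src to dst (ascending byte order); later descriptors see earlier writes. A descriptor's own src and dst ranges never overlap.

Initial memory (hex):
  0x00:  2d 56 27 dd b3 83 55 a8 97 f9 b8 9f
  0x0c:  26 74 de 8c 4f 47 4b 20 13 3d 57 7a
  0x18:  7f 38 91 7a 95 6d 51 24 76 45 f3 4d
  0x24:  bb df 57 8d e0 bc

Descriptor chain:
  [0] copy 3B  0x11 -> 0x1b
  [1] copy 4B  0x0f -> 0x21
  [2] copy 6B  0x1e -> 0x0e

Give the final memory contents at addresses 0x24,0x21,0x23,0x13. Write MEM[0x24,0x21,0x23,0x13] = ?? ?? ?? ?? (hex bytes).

[0] 0x11->0x1b len=3 : 47 4b 20
[1] 0x0f->0x21 len=4 : 8c 4f 47 4b
[2] 0x1e->0x0e len=6 : 51 24 76 8c 4f 47
query mem[0x24]=0x4b, mem[0x21]=0x8c, mem[0x23]=0x47, mem[0x13]=0x47

MEM[0x24,0x21,0x23,0x13] = 4b 8c 47 47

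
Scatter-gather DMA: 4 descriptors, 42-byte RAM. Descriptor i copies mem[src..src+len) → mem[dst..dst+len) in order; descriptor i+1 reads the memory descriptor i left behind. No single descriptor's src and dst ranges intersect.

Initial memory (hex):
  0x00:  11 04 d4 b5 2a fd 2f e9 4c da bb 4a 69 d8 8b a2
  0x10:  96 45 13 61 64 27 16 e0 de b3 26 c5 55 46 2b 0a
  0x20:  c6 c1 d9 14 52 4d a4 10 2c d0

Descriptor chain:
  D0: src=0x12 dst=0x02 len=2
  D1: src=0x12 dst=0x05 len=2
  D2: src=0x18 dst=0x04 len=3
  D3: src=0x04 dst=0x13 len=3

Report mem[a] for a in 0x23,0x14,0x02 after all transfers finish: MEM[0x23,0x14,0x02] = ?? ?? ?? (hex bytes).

MEM[0x23,0x14,0x02] = 14 b3 13

  after D0: wrote 2B at 0x02 = 1361
  after D1: wrote 2B at 0x05 = 1361
  after D2: wrote 3B at 0x04 = deb326
  after D3: wrote 3B at 0x13 = deb326
query mem[0x23]=0x14, mem[0x14]=0xb3, mem[0x02]=0x13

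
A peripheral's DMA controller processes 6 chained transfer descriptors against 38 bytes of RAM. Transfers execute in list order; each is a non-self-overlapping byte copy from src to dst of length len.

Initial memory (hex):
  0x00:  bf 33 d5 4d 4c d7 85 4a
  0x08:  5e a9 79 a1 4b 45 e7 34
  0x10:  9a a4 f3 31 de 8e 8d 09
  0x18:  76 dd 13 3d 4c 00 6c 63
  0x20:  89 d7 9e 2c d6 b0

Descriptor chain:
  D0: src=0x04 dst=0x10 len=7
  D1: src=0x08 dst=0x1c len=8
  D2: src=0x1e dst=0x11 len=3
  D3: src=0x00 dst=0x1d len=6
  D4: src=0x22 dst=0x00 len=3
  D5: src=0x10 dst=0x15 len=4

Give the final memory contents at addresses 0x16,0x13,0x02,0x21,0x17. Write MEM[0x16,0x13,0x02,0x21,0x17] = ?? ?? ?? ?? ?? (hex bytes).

MEM[0x16,0x13,0x02,0x21,0x17] = 79 4b d6 4c a1

[0] 0x04->0x10 len=7 : 4c d7 85 4a 5e a9 79
[1] 0x08->0x1c len=8 : 5e a9 79 a1 4b 45 e7 34
[2] 0x1e->0x11 len=3 : 79 a1 4b
[3] 0x00->0x1d len=6 : bf 33 d5 4d 4c d7
[4] 0x22->0x00 len=3 : d7 34 d6
[5] 0x10->0x15 len=4 : 4c 79 a1 4b
query mem[0x16]=0x79, mem[0x13]=0x4b, mem[0x02]=0xd6, mem[0x21]=0x4c, mem[0x17]=0xa1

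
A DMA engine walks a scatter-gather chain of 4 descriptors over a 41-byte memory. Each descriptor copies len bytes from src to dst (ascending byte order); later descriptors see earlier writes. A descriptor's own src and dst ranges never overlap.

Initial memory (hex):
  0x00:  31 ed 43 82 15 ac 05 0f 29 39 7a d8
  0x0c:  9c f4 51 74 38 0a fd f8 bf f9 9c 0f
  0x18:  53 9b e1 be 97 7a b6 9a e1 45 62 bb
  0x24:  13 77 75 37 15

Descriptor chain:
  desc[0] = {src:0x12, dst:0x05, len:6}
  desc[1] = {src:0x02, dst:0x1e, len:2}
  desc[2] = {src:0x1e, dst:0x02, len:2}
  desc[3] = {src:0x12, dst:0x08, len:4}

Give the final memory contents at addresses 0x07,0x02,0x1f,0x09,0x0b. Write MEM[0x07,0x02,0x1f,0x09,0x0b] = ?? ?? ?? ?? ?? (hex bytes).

MEM[0x07,0x02,0x1f,0x09,0x0b] = bf 43 82 f8 f9

D0: mem[0x05..0x0a] <- [fd f8 bf f9 9c 0f]
D1: mem[0x1e..0x1f] <- [43 82]
D2: mem[0x02..0x03] <- [43 82]
D3: mem[0x08..0x0b] <- [fd f8 bf f9]
query mem[0x07]=0xbf, mem[0x02]=0x43, mem[0x1f]=0x82, mem[0x09]=0xf8, mem[0x0b]=0xf9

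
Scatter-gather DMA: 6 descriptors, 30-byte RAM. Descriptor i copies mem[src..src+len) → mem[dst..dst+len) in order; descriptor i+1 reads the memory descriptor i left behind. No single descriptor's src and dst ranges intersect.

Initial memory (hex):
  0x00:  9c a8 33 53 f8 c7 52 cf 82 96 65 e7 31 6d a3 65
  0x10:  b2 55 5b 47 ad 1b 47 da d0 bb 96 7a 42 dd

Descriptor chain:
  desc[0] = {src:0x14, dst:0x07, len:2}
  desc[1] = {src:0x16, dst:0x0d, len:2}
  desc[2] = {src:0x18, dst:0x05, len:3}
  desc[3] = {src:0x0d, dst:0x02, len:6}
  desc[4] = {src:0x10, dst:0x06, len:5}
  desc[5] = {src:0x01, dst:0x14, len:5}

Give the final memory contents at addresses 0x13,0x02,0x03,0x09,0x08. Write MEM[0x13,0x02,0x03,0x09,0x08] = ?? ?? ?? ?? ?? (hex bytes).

#0 dst[0x07+2] := {0xad,0x1b}
#1 dst[0x0d+2] := {0x47,0xda}
#2 dst[0x05+3] := {0xd0,0xbb,0x96}
#3 dst[0x02+6] := {0x47,0xda,0x65,0xb2,0x55,0x5b}
#4 dst[0x06+5] := {0xb2,0x55,0x5b,0x47,0xad}
#5 dst[0x14+5] := {0xa8,0x47,0xda,0x65,0xb2}
query mem[0x13]=0x47, mem[0x02]=0x47, mem[0x03]=0xda, mem[0x09]=0x47, mem[0x08]=0x5b

MEM[0x13,0x02,0x03,0x09,0x08] = 47 47 da 47 5b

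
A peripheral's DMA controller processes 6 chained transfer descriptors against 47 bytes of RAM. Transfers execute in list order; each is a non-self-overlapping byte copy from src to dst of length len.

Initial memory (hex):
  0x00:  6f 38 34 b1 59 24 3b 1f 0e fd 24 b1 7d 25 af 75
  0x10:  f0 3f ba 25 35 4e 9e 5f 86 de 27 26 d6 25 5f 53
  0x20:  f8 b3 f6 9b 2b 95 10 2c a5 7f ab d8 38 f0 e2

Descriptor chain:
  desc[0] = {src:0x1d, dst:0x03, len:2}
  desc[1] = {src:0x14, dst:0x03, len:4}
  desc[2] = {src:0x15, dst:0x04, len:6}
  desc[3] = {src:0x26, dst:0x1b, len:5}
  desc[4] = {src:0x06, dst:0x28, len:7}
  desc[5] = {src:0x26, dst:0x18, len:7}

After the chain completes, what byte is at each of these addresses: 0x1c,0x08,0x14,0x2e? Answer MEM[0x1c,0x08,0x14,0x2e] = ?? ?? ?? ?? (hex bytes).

D0: mem[0x03..0x04] <- [25 5f]
D1: mem[0x03..0x06] <- [35 4e 9e 5f]
D2: mem[0x04..0x09] <- [4e 9e 5f 86 de 27]
D3: mem[0x1b..0x1f] <- [10 2c a5 7f ab]
D4: mem[0x28..0x2e] <- [5f 86 de 27 24 b1 7d]
D5: mem[0x18..0x1e] <- [10 2c 5f 86 de 27 24]
query mem[0x1c]=0xde, mem[0x08]=0xde, mem[0x14]=0x35, mem[0x2e]=0x7d

MEM[0x1c,0x08,0x14,0x2e] = de de 35 7d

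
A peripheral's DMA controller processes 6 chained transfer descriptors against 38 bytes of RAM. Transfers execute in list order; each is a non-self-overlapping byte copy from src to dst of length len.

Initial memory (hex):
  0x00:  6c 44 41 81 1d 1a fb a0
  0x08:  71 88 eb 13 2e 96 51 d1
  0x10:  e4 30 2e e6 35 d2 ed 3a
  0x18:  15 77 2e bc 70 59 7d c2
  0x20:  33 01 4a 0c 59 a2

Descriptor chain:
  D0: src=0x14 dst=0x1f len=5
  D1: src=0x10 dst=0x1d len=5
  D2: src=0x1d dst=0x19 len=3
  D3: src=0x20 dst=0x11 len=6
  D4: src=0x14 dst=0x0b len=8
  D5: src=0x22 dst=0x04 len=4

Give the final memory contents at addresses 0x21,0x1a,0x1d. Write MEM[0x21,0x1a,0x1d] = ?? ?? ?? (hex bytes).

MEM[0x21,0x1a,0x1d] = 35 30 e4

#0 dst[0x1f+5] := {0x35,0xd2,0xed,0x3a,0x15}
#1 dst[0x1d+5] := {0xe4,0x30,0x2e,0xe6,0x35}
#2 dst[0x19+3] := {0xe4,0x30,0x2e}
#3 dst[0x11+6] := {0xe6,0x35,0x3a,0x15,0x59,0xa2}
#4 dst[0x0b+8] := {0x15,0x59,0xa2,0x3a,0x15,0xe4,0x30,0x2e}
#5 dst[0x04+4] := {0x3a,0x15,0x59,0xa2}
query mem[0x21]=0x35, mem[0x1a]=0x30, mem[0x1d]=0xe4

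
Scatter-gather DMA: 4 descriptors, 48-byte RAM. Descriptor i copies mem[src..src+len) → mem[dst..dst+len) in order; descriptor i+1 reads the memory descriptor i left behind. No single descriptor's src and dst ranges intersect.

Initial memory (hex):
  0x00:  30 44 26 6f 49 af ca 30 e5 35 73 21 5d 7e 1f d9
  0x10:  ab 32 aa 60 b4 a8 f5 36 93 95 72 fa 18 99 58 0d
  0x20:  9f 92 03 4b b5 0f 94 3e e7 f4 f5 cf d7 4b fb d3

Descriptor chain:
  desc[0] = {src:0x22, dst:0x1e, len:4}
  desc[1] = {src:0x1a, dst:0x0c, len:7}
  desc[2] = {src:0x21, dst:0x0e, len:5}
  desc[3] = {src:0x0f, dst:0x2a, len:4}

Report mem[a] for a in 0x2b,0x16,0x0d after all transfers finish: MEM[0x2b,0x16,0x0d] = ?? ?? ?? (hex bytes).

D0: mem[0x1e..0x21] <- [03 4b b5 0f]
D1: mem[0x0c..0x12] <- [72 fa 18 99 03 4b b5]
D2: mem[0x0e..0x12] <- [0f 03 4b b5 0f]
D3: mem[0x2a..0x2d] <- [03 4b b5 0f]
query mem[0x2b]=0x4b, mem[0x16]=0xf5, mem[0x0d]=0xfa

MEM[0x2b,0x16,0x0d] = 4b f5 fa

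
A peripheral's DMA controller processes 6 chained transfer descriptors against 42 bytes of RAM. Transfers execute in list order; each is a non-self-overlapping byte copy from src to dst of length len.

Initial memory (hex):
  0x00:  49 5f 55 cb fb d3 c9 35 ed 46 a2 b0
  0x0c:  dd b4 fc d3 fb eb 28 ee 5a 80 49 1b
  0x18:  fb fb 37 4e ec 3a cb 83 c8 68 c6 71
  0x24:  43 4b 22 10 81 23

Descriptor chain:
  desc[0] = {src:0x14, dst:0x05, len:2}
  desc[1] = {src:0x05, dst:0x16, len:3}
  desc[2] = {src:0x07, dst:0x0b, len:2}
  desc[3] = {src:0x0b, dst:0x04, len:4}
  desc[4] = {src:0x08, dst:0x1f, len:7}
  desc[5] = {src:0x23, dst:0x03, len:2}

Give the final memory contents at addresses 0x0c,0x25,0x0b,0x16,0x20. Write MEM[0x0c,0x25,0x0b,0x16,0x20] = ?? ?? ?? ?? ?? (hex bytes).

[0] 0x14->0x05 len=2 : 5a 80
[1] 0x05->0x16 len=3 : 5a 80 35
[2] 0x07->0x0b len=2 : 35 ed
[3] 0x0b->0x04 len=4 : 35 ed b4 fc
[4] 0x08->0x1f len=7 : ed 46 a2 35 ed b4 fc
[5] 0x23->0x03 len=2 : ed b4
query mem[0x0c]=0xed, mem[0x25]=0xfc, mem[0x0b]=0x35, mem[0x16]=0x5a, mem[0x20]=0x46

MEM[0x0c,0x25,0x0b,0x16,0x20] = ed fc 35 5a 46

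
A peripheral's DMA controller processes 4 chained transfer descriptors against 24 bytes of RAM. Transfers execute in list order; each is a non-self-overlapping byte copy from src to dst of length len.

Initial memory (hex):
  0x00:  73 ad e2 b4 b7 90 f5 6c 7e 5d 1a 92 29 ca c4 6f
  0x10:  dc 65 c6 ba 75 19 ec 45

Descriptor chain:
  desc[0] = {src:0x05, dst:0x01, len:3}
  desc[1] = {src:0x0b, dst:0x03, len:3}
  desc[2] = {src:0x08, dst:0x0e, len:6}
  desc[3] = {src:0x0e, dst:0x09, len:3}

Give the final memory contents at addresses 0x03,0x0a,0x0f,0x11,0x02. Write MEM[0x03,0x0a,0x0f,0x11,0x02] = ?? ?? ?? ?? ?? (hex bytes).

MEM[0x03,0x0a,0x0f,0x11,0x02] = 92 5d 5d 92 f5

[0] 0x05->0x01 len=3 : 90 f5 6c
[1] 0x0b->0x03 len=3 : 92 29 ca
[2] 0x08->0x0e len=6 : 7e 5d 1a 92 29 ca
[3] 0x0e->0x09 len=3 : 7e 5d 1a
query mem[0x03]=0x92, mem[0x0a]=0x5d, mem[0x0f]=0x5d, mem[0x11]=0x92, mem[0x02]=0xf5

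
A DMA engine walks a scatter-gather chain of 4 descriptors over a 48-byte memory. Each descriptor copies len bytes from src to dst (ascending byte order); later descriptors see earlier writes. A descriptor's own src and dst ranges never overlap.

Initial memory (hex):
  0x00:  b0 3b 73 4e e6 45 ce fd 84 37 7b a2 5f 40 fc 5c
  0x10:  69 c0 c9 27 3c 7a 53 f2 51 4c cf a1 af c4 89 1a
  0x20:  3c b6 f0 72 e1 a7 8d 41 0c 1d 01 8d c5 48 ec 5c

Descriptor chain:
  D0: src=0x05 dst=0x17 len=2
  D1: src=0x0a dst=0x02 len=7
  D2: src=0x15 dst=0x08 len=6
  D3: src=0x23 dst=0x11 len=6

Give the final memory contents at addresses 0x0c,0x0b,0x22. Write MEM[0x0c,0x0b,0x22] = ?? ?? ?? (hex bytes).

D0: mem[0x17..0x18] <- [45 ce]
D1: mem[0x02..0x08] <- [7b a2 5f 40 fc 5c 69]
D2: mem[0x08..0x0d] <- [7a 53 45 ce 4c cf]
D3: mem[0x11..0x16] <- [72 e1 a7 8d 41 0c]
query mem[0x0c]=0x4c, mem[0x0b]=0xce, mem[0x22]=0xf0

MEM[0x0c,0x0b,0x22] = 4c ce f0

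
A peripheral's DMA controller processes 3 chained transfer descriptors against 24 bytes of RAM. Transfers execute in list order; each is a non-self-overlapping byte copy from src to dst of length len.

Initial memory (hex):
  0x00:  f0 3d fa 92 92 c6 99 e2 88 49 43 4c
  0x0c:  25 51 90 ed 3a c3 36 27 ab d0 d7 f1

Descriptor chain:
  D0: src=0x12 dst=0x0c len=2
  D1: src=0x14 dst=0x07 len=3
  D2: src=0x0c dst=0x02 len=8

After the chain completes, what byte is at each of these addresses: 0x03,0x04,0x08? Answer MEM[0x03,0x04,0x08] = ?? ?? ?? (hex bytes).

[0] 0x12->0x0c len=2 : 36 27
[1] 0x14->0x07 len=3 : ab d0 d7
[2] 0x0c->0x02 len=8 : 36 27 90 ed 3a c3 36 27
query mem[0x03]=0x27, mem[0x04]=0x90, mem[0x08]=0x36

MEM[0x03,0x04,0x08] = 27 90 36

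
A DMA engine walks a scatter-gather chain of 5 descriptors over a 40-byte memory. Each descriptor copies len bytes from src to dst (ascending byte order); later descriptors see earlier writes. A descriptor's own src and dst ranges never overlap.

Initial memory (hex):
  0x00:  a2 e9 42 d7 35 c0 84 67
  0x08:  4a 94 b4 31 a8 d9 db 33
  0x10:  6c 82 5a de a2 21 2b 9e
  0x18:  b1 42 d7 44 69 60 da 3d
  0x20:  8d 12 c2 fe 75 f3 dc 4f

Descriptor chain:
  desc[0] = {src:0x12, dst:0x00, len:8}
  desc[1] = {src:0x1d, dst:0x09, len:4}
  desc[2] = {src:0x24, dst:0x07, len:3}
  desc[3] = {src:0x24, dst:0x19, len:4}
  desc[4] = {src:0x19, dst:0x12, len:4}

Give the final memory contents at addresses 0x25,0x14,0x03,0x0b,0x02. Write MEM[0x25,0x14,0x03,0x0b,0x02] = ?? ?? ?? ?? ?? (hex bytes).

MEM[0x25,0x14,0x03,0x0b,0x02] = f3 dc 21 3d a2

  after D0: wrote 8B at 0x00 = 5adea2212b9eb142
  after D1: wrote 4B at 0x09 = 60da3d8d
  after D2: wrote 3B at 0x07 = 75f3dc
  after D3: wrote 4B at 0x19 = 75f3dc4f
  after D4: wrote 4B at 0x12 = 75f3dc4f
query mem[0x25]=0xf3, mem[0x14]=0xdc, mem[0x03]=0x21, mem[0x0b]=0x3d, mem[0x02]=0xa2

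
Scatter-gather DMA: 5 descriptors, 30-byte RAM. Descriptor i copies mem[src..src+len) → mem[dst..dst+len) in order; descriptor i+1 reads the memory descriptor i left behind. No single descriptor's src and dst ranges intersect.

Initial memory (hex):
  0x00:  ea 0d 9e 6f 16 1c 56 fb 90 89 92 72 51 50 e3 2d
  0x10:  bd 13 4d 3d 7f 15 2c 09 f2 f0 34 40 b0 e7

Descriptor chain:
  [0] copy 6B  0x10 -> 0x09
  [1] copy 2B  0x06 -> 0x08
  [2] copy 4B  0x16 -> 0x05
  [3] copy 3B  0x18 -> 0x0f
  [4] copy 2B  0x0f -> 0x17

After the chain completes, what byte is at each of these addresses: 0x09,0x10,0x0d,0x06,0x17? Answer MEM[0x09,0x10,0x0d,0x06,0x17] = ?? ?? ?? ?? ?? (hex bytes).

MEM[0x09,0x10,0x0d,0x06,0x17] = fb f0 7f 09 f2

  after D0: wrote 6B at 0x09 = bd134d3d7f15
  after D1: wrote 2B at 0x08 = 56fb
  after D2: wrote 4B at 0x05 = 2c09f2f0
  after D3: wrote 3B at 0x0f = f2f034
  after D4: wrote 2B at 0x17 = f2f0
query mem[0x09]=0xfb, mem[0x10]=0xf0, mem[0x0d]=0x7f, mem[0x06]=0x09, mem[0x17]=0xf2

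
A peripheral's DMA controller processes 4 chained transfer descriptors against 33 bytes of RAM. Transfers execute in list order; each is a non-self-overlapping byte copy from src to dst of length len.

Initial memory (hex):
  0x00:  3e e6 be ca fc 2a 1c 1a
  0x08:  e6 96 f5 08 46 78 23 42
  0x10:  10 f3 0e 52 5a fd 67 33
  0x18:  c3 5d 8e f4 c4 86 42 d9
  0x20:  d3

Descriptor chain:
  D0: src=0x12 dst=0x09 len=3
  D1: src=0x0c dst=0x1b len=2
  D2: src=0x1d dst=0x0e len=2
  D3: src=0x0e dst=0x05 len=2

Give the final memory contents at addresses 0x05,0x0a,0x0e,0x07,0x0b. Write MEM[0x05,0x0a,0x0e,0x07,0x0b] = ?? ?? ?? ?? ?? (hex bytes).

MEM[0x05,0x0a,0x0e,0x07,0x0b] = 86 52 86 1a 5a

[0] 0x12->0x09 len=3 : 0e 52 5a
[1] 0x0c->0x1b len=2 : 46 78
[2] 0x1d->0x0e len=2 : 86 42
[3] 0x0e->0x05 len=2 : 86 42
query mem[0x05]=0x86, mem[0x0a]=0x52, mem[0x0e]=0x86, mem[0x07]=0x1a, mem[0x0b]=0x5a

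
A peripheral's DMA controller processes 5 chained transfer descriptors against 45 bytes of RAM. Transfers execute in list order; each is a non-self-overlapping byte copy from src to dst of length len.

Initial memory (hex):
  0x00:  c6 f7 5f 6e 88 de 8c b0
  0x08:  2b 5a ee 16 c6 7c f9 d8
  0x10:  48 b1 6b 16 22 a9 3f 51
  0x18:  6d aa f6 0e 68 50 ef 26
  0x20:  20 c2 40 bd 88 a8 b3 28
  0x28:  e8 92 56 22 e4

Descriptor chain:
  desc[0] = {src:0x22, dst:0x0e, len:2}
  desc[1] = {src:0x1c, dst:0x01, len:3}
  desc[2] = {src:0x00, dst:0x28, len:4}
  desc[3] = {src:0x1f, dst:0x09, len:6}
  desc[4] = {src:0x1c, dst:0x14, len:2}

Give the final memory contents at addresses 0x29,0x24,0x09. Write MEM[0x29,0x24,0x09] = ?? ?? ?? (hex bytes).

D0: mem[0x0e..0x0f] <- [40 bd]
D1: mem[0x01..0x03] <- [68 50 ef]
D2: mem[0x28..0x2b] <- [c6 68 50 ef]
D3: mem[0x09..0x0e] <- [26 20 c2 40 bd 88]
D4: mem[0x14..0x15] <- [68 50]
query mem[0x29]=0x68, mem[0x24]=0x88, mem[0x09]=0x26

MEM[0x29,0x24,0x09] = 68 88 26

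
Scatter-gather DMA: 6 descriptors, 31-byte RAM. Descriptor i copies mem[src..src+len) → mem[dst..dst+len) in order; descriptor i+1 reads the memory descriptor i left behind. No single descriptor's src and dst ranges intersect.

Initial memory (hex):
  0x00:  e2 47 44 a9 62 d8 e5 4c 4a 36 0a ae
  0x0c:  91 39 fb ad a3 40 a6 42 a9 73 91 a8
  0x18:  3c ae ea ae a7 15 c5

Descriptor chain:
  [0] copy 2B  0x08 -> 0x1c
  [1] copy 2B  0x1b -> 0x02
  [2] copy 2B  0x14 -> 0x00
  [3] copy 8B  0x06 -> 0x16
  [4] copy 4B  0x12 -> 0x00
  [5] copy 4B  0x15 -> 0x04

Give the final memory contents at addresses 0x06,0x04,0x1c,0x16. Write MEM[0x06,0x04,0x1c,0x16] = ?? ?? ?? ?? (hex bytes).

MEM[0x06,0x04,0x1c,0x16] = 4c 73 91 e5

  after D0: wrote 2B at 0x1c = 4a36
  after D1: wrote 2B at 0x02 = ae4a
  after D2: wrote 2B at 0x00 = a973
  after D3: wrote 8B at 0x16 = e54c4a360aae9139
  after D4: wrote 4B at 0x00 = a642a973
  after D5: wrote 4B at 0x04 = 73e54c4a
query mem[0x06]=0x4c, mem[0x04]=0x73, mem[0x1c]=0x91, mem[0x16]=0xe5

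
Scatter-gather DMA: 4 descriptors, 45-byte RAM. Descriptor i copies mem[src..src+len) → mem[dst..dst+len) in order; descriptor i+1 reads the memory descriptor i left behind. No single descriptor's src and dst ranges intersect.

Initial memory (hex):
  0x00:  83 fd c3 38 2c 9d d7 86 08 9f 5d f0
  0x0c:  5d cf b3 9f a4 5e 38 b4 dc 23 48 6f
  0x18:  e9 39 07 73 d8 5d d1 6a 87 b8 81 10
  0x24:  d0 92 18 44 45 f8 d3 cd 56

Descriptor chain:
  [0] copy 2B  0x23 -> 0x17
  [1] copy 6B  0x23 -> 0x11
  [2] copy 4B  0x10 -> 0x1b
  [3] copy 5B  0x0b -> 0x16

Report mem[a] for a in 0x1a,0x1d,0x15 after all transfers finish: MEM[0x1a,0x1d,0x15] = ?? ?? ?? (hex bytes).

  after D0: wrote 2B at 0x17 = 10d0
  after D1: wrote 6B at 0x11 = 10d092184445
  after D2: wrote 4B at 0x1b = a410d092
  after D3: wrote 5B at 0x16 = f05dcfb39f
query mem[0x1a]=0x9f, mem[0x1d]=0xd0, mem[0x15]=0x44

MEM[0x1a,0x1d,0x15] = 9f d0 44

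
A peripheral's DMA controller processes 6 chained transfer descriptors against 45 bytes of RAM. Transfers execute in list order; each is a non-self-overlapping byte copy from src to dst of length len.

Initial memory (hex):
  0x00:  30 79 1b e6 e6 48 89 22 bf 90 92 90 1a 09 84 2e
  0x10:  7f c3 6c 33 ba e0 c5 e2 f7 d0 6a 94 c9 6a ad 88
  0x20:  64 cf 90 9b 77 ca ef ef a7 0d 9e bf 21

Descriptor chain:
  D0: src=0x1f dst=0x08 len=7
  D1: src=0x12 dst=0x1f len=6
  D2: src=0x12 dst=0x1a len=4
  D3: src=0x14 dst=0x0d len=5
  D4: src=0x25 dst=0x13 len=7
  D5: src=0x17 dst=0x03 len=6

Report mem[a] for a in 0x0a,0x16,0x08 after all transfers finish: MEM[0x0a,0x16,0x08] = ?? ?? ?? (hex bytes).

MEM[0x0a,0x16,0x08] = cf a7 ba

#0 dst[0x08+7] := {0x88,0x64,0xcf,0x90,0x9b,0x77,0xca}
#1 dst[0x1f+6] := {0x6c,0x33,0xba,0xe0,0xc5,0xe2}
#2 dst[0x1a+4] := {0x6c,0x33,0xba,0xe0}
#3 dst[0x0d+5] := {0xba,0xe0,0xc5,0xe2,0xf7}
#4 dst[0x13+7] := {0xca,0xef,0xef,0xa7,0x0d,0x9e,0xbf}
#5 dst[0x03+6] := {0x0d,0x9e,0xbf,0x6c,0x33,0xba}
query mem[0x0a]=0xcf, mem[0x16]=0xa7, mem[0x08]=0xba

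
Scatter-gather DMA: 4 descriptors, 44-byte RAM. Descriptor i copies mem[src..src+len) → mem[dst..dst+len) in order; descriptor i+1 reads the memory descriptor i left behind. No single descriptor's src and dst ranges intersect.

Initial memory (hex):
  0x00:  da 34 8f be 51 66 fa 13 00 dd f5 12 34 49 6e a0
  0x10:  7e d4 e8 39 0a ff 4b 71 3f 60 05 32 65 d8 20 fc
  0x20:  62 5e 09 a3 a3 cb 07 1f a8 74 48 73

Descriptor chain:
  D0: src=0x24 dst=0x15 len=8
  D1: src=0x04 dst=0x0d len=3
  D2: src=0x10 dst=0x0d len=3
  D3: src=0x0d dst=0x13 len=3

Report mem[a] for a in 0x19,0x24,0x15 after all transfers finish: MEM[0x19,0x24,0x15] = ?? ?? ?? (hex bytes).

  after D0: wrote 8B at 0x15 = a3cb071fa8744873
  after D1: wrote 3B at 0x0d = 5166fa
  after D2: wrote 3B at 0x0d = 7ed4e8
  after D3: wrote 3B at 0x13 = 7ed4e8
query mem[0x19]=0xa8, mem[0x24]=0xa3, mem[0x15]=0xe8

MEM[0x19,0x24,0x15] = a8 a3 e8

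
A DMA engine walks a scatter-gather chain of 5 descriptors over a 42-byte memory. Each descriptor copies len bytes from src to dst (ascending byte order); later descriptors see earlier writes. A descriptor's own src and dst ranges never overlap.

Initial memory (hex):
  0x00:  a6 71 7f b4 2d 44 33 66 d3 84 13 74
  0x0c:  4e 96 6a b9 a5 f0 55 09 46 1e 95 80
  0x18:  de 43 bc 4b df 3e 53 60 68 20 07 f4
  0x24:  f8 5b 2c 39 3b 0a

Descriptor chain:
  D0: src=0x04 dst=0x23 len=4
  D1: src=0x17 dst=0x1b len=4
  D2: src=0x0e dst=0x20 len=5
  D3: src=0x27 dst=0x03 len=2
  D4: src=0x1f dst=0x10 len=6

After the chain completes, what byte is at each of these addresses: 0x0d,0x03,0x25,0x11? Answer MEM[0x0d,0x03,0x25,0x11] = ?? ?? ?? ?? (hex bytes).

MEM[0x0d,0x03,0x25,0x11] = 96 39 33 6a

[0] 0x04->0x23 len=4 : 2d 44 33 66
[1] 0x17->0x1b len=4 : 80 de 43 bc
[2] 0x0e->0x20 len=5 : 6a b9 a5 f0 55
[3] 0x27->0x03 len=2 : 39 3b
[4] 0x1f->0x10 len=6 : 60 6a b9 a5 f0 55
query mem[0x0d]=0x96, mem[0x03]=0x39, mem[0x25]=0x33, mem[0x11]=0x6a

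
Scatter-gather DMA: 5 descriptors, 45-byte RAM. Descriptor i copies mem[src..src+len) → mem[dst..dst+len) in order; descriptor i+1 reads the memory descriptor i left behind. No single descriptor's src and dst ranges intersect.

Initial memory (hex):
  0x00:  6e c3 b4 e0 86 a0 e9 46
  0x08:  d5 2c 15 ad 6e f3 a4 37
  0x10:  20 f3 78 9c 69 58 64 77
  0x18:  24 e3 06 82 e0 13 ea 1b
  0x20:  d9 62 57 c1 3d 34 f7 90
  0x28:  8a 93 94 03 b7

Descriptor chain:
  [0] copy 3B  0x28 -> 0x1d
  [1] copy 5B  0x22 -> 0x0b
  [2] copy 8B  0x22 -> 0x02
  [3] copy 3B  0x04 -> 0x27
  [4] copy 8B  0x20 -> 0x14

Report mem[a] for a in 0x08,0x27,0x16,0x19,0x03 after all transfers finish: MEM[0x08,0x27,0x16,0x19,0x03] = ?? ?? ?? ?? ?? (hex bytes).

  after D0: wrote 3B at 0x1d = 8a9394
  after D1: wrote 5B at 0x0b = 57c13d34f7
  after D2: wrote 8B at 0x02 = 57c13d34f7908a93
  after D3: wrote 3B at 0x27 = 3d34f7
  after D4: wrote 8B at 0x14 = d96257c13d34f73d
query mem[0x08]=0x8a, mem[0x27]=0x3d, mem[0x16]=0x57, mem[0x19]=0x34, mem[0x03]=0xc1

MEM[0x08,0x27,0x16,0x19,0x03] = 8a 3d 57 34 c1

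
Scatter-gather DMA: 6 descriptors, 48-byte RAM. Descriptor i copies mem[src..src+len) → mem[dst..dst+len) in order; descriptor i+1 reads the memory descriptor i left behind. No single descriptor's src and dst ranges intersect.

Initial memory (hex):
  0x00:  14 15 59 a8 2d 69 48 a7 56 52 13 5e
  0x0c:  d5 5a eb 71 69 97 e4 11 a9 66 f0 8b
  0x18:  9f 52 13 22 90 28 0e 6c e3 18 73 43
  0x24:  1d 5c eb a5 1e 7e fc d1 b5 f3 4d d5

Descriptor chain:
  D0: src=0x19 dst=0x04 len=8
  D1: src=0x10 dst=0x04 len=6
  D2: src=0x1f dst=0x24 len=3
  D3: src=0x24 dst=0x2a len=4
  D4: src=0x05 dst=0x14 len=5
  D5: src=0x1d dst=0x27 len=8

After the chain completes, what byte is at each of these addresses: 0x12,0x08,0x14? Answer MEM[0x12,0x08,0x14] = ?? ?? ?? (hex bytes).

MEM[0x12,0x08,0x14] = e4 a9 97

#0 dst[0x04+8] := {0x52,0x13,0x22,0x90,0x28,0x0e,0x6c,0xe3}
#1 dst[0x04+6] := {0x69,0x97,0xe4,0x11,0xa9,0x66}
#2 dst[0x24+3] := {0x6c,0xe3,0x18}
#3 dst[0x2a+4] := {0x6c,0xe3,0x18,0xa5}
#4 dst[0x14+5] := {0x97,0xe4,0x11,0xa9,0x66}
#5 dst[0x27+8] := {0x28,0x0e,0x6c,0xe3,0x18,0x73,0x43,0x6c}
query mem[0x12]=0xe4, mem[0x08]=0xa9, mem[0x14]=0x97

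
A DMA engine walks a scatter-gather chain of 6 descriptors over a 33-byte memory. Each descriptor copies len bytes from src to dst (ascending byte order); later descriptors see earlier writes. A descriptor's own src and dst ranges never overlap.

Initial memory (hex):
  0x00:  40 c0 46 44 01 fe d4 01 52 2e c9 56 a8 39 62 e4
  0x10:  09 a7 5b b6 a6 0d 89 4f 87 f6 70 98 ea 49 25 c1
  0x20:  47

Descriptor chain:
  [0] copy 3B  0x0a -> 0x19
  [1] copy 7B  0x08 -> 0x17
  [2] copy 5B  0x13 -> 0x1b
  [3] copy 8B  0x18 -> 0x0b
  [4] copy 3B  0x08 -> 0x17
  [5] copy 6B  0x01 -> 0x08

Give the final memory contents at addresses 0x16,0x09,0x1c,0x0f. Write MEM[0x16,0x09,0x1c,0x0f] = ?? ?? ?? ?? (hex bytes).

MEM[0x16,0x09,0x1c,0x0f] = 89 46 a6 a6

#0 dst[0x19+3] := {0xc9,0x56,0xa8}
#1 dst[0x17+7] := {0x52,0x2e,0xc9,0x56,0xa8,0x39,0x62}
#2 dst[0x1b+5] := {0xb6,0xa6,0x0d,0x89,0x52}
#3 dst[0x0b+8] := {0x2e,0xc9,0x56,0xb6,0xa6,0x0d,0x89,0x52}
#4 dst[0x17+3] := {0x52,0x2e,0xc9}
#5 dst[0x08+6] := {0xc0,0x46,0x44,0x01,0xfe,0xd4}
query mem[0x16]=0x89, mem[0x09]=0x46, mem[0x1c]=0xa6, mem[0x0f]=0xa6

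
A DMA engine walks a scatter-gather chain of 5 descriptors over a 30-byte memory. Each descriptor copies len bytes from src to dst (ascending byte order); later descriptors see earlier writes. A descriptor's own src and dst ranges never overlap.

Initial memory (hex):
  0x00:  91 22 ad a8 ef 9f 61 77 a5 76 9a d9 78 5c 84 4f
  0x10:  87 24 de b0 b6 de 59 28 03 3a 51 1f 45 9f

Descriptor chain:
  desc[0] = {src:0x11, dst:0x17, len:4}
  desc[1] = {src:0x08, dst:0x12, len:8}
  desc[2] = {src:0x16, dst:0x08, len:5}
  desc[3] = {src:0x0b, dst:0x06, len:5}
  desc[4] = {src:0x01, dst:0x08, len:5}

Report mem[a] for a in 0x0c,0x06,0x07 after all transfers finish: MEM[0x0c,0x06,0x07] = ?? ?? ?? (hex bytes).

D0: mem[0x17..0x1a] <- [24 de b0 b6]
D1: mem[0x12..0x19] <- [a5 76 9a d9 78 5c 84 4f]
D2: mem[0x08..0x0c] <- [78 5c 84 4f b6]
D3: mem[0x06..0x0a] <- [4f b6 5c 84 4f]
D4: mem[0x08..0x0c] <- [22 ad a8 ef 9f]
query mem[0x0c]=0x9f, mem[0x06]=0x4f, mem[0x07]=0xb6

MEM[0x0c,0x06,0x07] = 9f 4f b6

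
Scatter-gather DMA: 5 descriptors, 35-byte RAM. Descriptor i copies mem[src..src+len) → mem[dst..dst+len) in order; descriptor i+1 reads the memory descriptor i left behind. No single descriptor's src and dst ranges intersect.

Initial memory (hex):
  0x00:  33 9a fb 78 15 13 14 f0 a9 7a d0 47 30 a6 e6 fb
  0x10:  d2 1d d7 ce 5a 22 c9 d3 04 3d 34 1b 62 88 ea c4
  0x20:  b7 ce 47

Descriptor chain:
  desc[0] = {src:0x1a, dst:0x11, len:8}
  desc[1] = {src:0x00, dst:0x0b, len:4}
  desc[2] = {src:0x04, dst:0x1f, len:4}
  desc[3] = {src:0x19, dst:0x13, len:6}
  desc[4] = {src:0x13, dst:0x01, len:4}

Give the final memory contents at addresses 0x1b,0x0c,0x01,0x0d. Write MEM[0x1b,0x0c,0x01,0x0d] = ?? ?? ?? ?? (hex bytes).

MEM[0x1b,0x0c,0x01,0x0d] = 1b 9a 3d fb

#0 dst[0x11+8] := {0x34,0x1b,0x62,0x88,0xea,0xc4,0xb7,0xce}
#1 dst[0x0b+4] := {0x33,0x9a,0xfb,0x78}
#2 dst[0x1f+4] := {0x15,0x13,0x14,0xf0}
#3 dst[0x13+6] := {0x3d,0x34,0x1b,0x62,0x88,0xea}
#4 dst[0x01+4] := {0x3d,0x34,0x1b,0x62}
query mem[0x1b]=0x1b, mem[0x0c]=0x9a, mem[0x01]=0x3d, mem[0x0d]=0xfb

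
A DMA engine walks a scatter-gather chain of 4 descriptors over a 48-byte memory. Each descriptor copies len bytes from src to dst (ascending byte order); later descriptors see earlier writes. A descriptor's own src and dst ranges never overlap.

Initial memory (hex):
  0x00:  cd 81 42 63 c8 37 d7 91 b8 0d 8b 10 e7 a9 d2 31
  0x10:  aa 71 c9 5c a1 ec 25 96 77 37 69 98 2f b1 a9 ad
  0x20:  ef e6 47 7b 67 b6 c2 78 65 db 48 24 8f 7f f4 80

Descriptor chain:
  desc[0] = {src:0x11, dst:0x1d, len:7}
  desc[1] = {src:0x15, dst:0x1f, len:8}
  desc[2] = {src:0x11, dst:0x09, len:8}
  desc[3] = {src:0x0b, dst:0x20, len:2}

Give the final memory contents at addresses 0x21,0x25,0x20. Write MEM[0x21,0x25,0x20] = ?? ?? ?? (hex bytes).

  after D0: wrote 7B at 0x1d = 71c95ca1ec2596
  after D1: wrote 8B at 0x1f = ec2596773769982f
  after D2: wrote 8B at 0x09 = 71c95ca1ec259677
  after D3: wrote 2B at 0x20 = 5ca1
query mem[0x21]=0xa1, mem[0x25]=0x98, mem[0x20]=0x5c

MEM[0x21,0x25,0x20] = a1 98 5c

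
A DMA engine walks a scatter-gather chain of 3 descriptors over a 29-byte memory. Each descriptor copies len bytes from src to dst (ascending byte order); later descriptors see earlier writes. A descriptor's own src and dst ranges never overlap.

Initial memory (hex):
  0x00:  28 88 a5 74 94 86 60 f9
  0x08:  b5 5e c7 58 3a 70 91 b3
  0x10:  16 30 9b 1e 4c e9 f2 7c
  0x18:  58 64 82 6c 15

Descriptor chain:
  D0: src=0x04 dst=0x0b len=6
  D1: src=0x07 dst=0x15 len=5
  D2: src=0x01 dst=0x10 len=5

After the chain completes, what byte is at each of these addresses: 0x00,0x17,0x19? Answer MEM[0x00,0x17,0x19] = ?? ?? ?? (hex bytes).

D0: mem[0x0b..0x10] <- [94 86 60 f9 b5 5e]
D1: mem[0x15..0x19] <- [f9 b5 5e c7 94]
D2: mem[0x10..0x14] <- [88 a5 74 94 86]
query mem[0x00]=0x28, mem[0x17]=0x5e, mem[0x19]=0x94

MEM[0x00,0x17,0x19] = 28 5e 94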